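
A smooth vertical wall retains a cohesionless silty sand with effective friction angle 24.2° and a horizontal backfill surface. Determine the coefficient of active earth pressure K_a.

K_a = (1 − sin φ)/(1 + sin φ) = (1 − sin 24.2°)/(1 + sin 24.2°) = 0.4185.

0.419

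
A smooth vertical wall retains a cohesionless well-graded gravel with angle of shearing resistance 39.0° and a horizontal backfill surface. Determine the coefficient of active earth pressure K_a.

K_a = tan²(45° − φ/2) = tan²(25.50°) = 0.2275.

0.228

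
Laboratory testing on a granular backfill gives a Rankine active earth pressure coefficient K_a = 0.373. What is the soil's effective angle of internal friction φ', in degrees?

27.2°

K_a = tan²(45° − φ/2) ⇒ 45° − φ/2 = arctan(√0.373) = 31.41°.
φ = 2(45° − 31.41°) = 27.17°.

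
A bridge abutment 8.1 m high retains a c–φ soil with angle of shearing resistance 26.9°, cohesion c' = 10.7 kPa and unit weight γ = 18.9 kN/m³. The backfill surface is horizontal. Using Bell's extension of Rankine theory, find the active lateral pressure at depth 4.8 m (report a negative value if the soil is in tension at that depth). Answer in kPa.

K_a = (1 − sin φ)/(1 + sin φ) = 0.3770.
σ_a = K_a γ z − 2c√K_a = 0.3770×18.9×4.8 − 2×10.7×0.6140 = 21.06 kPa.

21.1 kPa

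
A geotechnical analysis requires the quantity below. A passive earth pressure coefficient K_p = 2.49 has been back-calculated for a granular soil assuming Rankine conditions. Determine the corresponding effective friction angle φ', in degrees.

K_p = (1+sin φ)/(1−sin φ) ⇒ sin φ = (K_p − 1)/(K_p + 1) = 0.4269.
φ = arcsin(0.4269) = 25.27°.

25.3°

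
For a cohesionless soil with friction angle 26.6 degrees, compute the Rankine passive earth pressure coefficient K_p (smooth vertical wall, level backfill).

K_p = (1 + sin φ)/(1 − sin φ) = tan²(45° + 26.6°/2) = 2.622.

2.62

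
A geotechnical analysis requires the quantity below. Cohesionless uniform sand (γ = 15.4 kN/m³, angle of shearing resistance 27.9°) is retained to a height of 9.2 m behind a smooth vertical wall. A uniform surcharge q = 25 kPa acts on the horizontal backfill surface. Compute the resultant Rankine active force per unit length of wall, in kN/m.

K_a = tan²(45° − φ/2) = 0.3625.
Soil triangle: ½ K_a γ H² = 0.5×0.3625×15.4×9.2² = 236.2 kN/m.
Surcharge rectangle: K_a q H = 0.3625×25×9.2 = 83.37 kN/m.
Total = 236.2 + 83.37 = 319.6 kN/m.

320 kN/m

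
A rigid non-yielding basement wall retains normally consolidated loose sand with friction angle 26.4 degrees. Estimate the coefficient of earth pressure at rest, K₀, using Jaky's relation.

K₀ = 1 − sin φ' = 1 − sin 26.4° = 0.5554.

0.555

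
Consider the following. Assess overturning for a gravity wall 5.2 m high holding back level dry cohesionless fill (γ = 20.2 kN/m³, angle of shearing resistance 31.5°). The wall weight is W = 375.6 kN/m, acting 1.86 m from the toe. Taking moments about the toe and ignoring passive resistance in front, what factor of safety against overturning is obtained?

K_a = tan²(45° − 31.5°/2) = 0.3136.
P_a = ½K_aγH² = 0.5×0.3136×20.2×5.2² = 85.65 kN/m, acting at H/3 = 1.733 m above the base.
Overturning moment M_o = P_a × H/3 = 85.65 × 1.733 = 148.5.
Resisting moment M_r = W × 1.86 = 375.6 × 1.86 = 698.6.
FS_overturning = M_r/M_o = 698.6/148.5 = 4.706.

4.71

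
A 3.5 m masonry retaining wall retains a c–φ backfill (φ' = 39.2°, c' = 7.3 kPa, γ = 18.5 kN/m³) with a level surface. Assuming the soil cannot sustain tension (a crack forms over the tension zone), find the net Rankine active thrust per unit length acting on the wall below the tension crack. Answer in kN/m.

7.05 kN/m

K_a = 0.2255; √K_a = 0.4748.
Tension-crack depth z_c = 2c/(γ√K_a) = 2×7.3/(18.5×0.4748) = 1.662 m.
σ_a at base = K_a γ H − 2c√K_a = 0.2255×18.5×3.5 − 2×7.3×0.4748 = 7.666 kPa.
P_a = ½ × 7.666 × (H − z_c) = 0.5×7.666×1.838 = 7.045 kN/m.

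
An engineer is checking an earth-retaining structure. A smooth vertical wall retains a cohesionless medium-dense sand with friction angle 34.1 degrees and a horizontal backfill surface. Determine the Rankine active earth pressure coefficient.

K_a = tan²(45° − φ/2) = tan²(27.95°) = 0.2815.

0.282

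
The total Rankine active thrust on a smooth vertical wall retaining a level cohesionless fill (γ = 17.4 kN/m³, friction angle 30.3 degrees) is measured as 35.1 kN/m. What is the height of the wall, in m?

K_a = 0.3293. P_a = ½ K_a γ H² ⇒ H = √(2P_a/(K_a γ)).
H = √(2×35.1/(0.3293×17.4)) = 3.500 m.

3.50 m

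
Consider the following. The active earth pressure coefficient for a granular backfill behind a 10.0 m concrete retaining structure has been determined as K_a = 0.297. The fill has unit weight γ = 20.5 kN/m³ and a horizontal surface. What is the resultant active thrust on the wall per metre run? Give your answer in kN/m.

304 kN/m

P = ½ K_a γ H² = 0.5 × 0.297 × 20.5 × 10.0² = 304.4 kN/m.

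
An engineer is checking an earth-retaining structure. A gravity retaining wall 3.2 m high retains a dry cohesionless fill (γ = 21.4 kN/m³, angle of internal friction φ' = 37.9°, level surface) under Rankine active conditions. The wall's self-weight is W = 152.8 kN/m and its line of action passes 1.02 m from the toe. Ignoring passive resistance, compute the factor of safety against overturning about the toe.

K_a = tan²(45° − 37.9°/2) = 0.2389.
P_a = ½K_aγH² = 0.5×0.2389×21.4×3.2² = 26.18 kN/m, acting at H/3 = 1.067 m above the base.
Overturning moment M_o = P_a × H/3 = 26.18 × 1.067 = 27.93.
Resisting moment M_r = W × 1.02 = 152.8 × 1.02 = 155.9.
FS_overturning = M_r/M_o = 155.9/27.93 = 5.581.

5.58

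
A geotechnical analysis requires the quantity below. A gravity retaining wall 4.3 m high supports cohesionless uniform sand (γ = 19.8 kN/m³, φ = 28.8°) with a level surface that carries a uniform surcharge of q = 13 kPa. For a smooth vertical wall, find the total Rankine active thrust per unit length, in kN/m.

83.6 kN/m

K_a = tan²(45° − φ/2) = 0.3498.
Soil triangle: ½ K_a γ H² = 0.5×0.3498×19.8×4.3² = 64.02 kN/m.
Surcharge rectangle: K_a q H = 0.3498×13×4.3 = 19.55 kN/m.
Total = 64.02 + 19.55 = 83.57 kN/m.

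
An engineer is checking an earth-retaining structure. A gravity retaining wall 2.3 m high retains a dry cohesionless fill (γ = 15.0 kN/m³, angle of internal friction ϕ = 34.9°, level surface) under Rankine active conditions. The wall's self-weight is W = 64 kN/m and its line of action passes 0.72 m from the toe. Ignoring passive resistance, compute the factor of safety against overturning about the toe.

K_a = tan²(45° − 34.9°/2) = 0.2721.
P_a = ½K_aγH² = 0.5×0.2721×15.0×2.3² = 10.80 kN/m, acting at H/3 = 0.7667 m above the base.
Overturning moment M_o = P_a × H/3 = 10.80 × 0.7667 = 8.278.
Resisting moment M_r = W × 0.72 = 64 × 0.72 = 46.08.
FS_overturning = M_r/M_o = 46.08/8.278 = 5.567.

5.57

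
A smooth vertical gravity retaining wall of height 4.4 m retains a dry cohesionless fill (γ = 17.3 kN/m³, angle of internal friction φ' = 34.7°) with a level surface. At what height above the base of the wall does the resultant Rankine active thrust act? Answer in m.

1.47 m

K_a = 0.2745.
The pressure distribution is triangular, so the resultant acts at H/3 above the base = 4.4/3 = 1.467 m.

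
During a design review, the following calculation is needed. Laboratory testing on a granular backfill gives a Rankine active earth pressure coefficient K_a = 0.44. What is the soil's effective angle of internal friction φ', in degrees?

K_a = tan²(45° − φ/2) ⇒ 45° − φ/2 = arctan(√0.44) = 33.56°.
φ = 2(45° − 33.56°) = 22.89°.

22.9°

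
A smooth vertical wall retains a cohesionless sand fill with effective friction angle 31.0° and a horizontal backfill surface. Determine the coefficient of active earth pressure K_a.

0.320

K_a = tan²(45° − φ/2) = tan²(29.50°) = 0.3201.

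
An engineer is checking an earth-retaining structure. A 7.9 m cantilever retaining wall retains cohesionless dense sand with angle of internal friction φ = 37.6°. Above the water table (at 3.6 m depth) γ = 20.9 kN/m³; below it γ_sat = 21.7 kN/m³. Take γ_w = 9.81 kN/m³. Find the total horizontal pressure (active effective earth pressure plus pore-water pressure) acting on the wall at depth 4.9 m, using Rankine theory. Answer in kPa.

K_a = (1 − sin φ)/(1 + sin φ) = 0.2421.
γ' = 21.7 − 9.81 = 11.89 kN/m³.
Effective vertical stress at 4.9 m: σ'_v = 20.9×3.6 + 11.89×1.30 = 90.70 kPa.
σ'_h = K_a σ'_v = 0.2421 × 90.70 = 21.96 kPa; u = γ_w × 1.30 = 12.75 kPa.
Total σ_h = 21.96 + 12.75 = 34.71 kPa.

34.7 kPa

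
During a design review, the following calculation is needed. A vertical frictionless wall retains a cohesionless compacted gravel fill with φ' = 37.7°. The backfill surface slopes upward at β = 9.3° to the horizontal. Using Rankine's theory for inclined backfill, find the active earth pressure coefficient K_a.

0.249

K_a = cos β · (cos β − √(cos²β − cos²φ)) / (cos β + √(cos²β − cos²φ)).
cos β = 0.9869, cos φ = 0.7912, √(cos²β − cos²φ) = 0.5898.
K_a = 0.9869 × (0.9869 − 0.5898)/(0.9869 + 0.5898) = 0.2485.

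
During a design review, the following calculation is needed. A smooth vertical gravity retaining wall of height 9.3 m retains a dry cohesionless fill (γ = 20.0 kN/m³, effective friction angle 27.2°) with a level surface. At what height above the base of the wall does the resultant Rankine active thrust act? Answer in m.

K_a = 0.3726.
The pressure distribution is triangular, so the resultant acts at H/3 above the base = 9.3/3 = 3.100 m.

3.10 m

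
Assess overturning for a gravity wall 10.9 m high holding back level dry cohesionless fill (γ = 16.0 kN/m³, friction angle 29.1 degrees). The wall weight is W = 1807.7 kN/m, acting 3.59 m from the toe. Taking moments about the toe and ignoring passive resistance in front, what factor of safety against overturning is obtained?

5.44

K_a = tan²(45° − 29.1°/2) = 0.3456.
P_a = ½K_aγH² = 0.5×0.3456×16.0×10.9² = 328.5 kN/m, acting at H/3 = 3.633 m above the base.
Overturning moment M_o = P_a × H/3 = 328.5 × 3.633 = 1193.
Resisting moment M_r = W × 3.59 = 1807.7 × 3.59 = 6490.
FS_overturning = M_r/M_o = 6490/1193 = 5.438.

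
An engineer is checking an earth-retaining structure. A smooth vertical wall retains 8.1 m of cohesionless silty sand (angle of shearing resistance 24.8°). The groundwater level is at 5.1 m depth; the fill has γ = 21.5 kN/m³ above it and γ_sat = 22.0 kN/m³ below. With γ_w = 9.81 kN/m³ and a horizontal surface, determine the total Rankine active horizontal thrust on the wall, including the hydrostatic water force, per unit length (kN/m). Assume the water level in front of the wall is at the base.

K_a = tan²(45° − φ/2) = 0.4090.
γ' = 22.0 − 9.81 = 12.19 kN/m³. Depth below WT = 3.0 m.
σ'_h at WT = K_a γ d_w = 44.85 kPa; at base = 44.85 + K_a γ' × 3.0 = 59.80 kPa.
P₁ (0–5.1 m) = ½×44.85×5.1 = 114.4. P₂ (5.1–8.1 m) = ½(44.85+59.80)×3.0 = 157.0.
P_w = ½ γ_w h₂² = 0.5×9.81×3.0² = 44.14. Total = 114.4+157.0+44.14 = 315.5 kN/m.

315 kN/m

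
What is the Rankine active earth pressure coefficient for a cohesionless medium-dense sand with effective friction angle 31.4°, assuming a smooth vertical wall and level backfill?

0.315

K_a = (1 − sin φ)/(1 + sin φ) = (1 − sin 31.4°)/(1 + sin 31.4°) = 0.3149.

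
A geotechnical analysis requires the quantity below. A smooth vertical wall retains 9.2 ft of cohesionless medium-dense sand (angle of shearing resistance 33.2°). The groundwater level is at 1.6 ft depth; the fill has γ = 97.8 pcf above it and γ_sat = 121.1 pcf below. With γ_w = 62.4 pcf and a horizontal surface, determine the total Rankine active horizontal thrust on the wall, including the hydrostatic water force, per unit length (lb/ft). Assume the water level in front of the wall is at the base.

2680 lb/ft

K_a = tan²(45° − φ/2) = 0.2924.
γ' = 121.1 − 62.4 = 58.70 pcf. Depth below WT = 7.6 ft.
σ'_h at WT = K_a γ d_w = 45.75 psf; at base = 45.75 + K_a γ' × 7.6 = 176.2 psf.
P₁ (0–1.6 ft) = ½×45.75×1.6 = 36.60. P₂ (1.6–9.2 ft) = ½(45.75+176.2)×7.6 = 843.3.
P_w = ½ γ_w h₂² = 0.5×62.4×7.6² = 1802. Total = 36.60+843.3+1802 = 2682 lb/ft.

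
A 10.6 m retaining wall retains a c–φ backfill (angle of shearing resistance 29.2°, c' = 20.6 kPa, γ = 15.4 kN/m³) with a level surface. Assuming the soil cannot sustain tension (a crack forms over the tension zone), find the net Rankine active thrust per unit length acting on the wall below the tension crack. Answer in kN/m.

K_a = 0.3442; √K_a = 0.5867.
Tension-crack depth z_c = 2c/(γ√K_a) = 2×20.6/(15.4×0.5867) = 4.560 m.
σ_a at base = K_a γ H − 2c√K_a = 0.3442×15.4×10.6 − 2×20.6×0.5867 = 32.02 kPa.
P_a = ½ × 32.02 × (H − z_c) = 0.5×32.02×6.040 = 96.69 kN/m.

96.7 kN/m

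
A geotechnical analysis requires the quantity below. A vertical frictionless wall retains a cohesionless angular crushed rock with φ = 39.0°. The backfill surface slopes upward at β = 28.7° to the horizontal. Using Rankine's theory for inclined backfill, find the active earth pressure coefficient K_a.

K_a = cos β · (cos β − √(cos²β − cos²φ)) / (cos β + √(cos²β − cos²φ)).
cos β = 0.8771, cos φ = 0.7771, √(cos²β − cos²φ) = 0.4067.
K_a = 0.8771 × (0.8771 − 0.4067)/(0.8771 + 0.4067) = 0.3214.

0.321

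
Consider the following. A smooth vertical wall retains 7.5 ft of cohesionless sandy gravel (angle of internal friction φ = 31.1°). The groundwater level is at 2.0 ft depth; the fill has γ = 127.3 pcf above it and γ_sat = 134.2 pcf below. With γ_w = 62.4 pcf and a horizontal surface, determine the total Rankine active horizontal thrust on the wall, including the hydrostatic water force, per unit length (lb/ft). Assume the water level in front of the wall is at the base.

K_a = tan²(45° − φ/2) = 0.3188.
γ' = 134.2 − 62.4 = 71.80 pcf. Depth below WT = 5.5 ft.
σ'_h at WT = K_a γ d_w = 81.17 psf; at base = 81.17 + K_a γ' × 5.5 = 207.1 psf.
P₁ (0–2.0 ft) = ½×81.17×2.0 = 81.17. P₂ (2.0–7.5 ft) = ½(81.17+207.1)×5.5 = 792.6.
P_w = ½ γ_w h₂² = 0.5×62.4×5.5² = 943.8. Total = 81.17+792.6+943.8 = 1818 lb/ft.

1820 lb/ft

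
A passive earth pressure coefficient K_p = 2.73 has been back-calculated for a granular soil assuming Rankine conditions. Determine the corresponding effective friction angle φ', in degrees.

27.6°

K_p = (1+sin φ)/(1−sin φ) ⇒ sin φ = (K_p − 1)/(K_p + 1) = 0.4638.
φ = arcsin(0.4638) = 27.63°.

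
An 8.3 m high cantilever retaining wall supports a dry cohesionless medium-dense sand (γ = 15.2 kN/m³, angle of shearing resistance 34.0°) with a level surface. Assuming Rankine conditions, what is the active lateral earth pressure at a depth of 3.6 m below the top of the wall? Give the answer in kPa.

15.5 kPa

K_a = (1 − sin φ)/(1 + sin φ) = 0.2827.
σ_h = K_a γ z = 0.2827 × 15.2 × 3.6 = 15.47 kPa.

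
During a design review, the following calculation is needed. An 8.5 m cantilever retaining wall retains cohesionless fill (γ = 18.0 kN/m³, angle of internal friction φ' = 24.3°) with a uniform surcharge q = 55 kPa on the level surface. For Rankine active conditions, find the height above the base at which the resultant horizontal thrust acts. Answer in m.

K_a = 0.4169.
Triangular part P₁ = ½K_aγH² = 271.1 at H/3 = 2.833 m; rectangular part P₂ = K_a q H = 194.9 at H/2 = 4.250 m.
ȳ = (P₁·2.833 + P₂·4.250)/(P₁+P₂) = 3.426 m.

3.43 m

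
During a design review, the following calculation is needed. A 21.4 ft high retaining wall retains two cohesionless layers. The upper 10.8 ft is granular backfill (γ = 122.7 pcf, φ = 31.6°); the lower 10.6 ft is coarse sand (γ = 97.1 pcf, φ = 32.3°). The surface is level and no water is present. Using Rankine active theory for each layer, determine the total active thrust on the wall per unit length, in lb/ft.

8150 lb/ft

K_a1 = tan²(45°−31.6°/2) = 0.3123; K_a2 = tan²(45°−32.3°/2) = 0.3035.
Layer 1: σ at base = K_a1 γ₁ h₁ = 413.9 psf; P₁ = ½×413.9×10.8 = 2235.
Layer 2: σ_v at top = γ₁h₁ = 1325; σ_h top = K_a2×1325 = 402.2; σ_h base = K_a2×(1325+97.1×10.6) = 714.5.
P₂ = ½(402.2+714.5)×10.6 = 5918. Total P_a = 2235+5918 = 8154 lb/ft.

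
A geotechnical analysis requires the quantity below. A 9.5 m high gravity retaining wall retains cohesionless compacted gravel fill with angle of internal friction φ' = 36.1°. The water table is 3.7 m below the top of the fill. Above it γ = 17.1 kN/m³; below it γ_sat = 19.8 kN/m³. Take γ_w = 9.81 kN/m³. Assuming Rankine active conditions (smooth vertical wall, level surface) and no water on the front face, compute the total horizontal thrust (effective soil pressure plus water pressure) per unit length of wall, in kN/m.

K_a = tan²(45° − φ/2) = 0.2585.
γ' = 19.8 − 9.81 = 9.990 kN/m³. Depth below WT = 5.8 m.
σ'_h at WT = K_a γ d_w = 16.36 kPa; at base = 16.36 + K_a γ' × 5.8 = 31.33 kPa.
P₁ (0–3.7 m) = ½×16.36×3.7 = 30.26. P₂ (3.7–9.5 m) = ½(16.36+31.33)×5.8 = 138.3.
P_w = ½ γ_w h₂² = 0.5×9.81×5.8² = 165.0. Total = 30.26+138.3+165.0 = 333.6 kN/m.

334 kN/m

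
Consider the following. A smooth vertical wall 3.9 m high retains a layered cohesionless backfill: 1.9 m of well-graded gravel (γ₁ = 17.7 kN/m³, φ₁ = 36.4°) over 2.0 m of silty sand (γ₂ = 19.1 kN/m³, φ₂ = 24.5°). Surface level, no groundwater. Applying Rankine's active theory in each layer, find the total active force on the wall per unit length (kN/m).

51.8 kN/m

K_a1 = tan²(45°−36.4°/2) = 0.2552; K_a2 = tan²(45°−24.5°/2) = 0.4137.
Layer 1: σ at base = K_a1 γ₁ h₁ = 8.581 kPa; P₁ = ½×8.581×1.9 = 8.152.
Layer 2: σ_v at top = γ₁h₁ = 33.63; σ_h top = K_a2×33.63 = 13.91; σ_h base = K_a2×(33.63+19.1×2.0) = 29.72.
P₂ = ½(13.91+29.72)×2.0 = 43.63. Total P_a = 8.152+43.63 = 51.78 kN/m.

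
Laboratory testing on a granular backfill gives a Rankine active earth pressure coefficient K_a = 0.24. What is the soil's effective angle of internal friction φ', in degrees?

K_a = tan²(45° − φ/2) ⇒ 45° − φ/2 = arctan(√0.24) = 26.10°.
φ = 2(45° − 26.10°) = 37.80°.

37.8°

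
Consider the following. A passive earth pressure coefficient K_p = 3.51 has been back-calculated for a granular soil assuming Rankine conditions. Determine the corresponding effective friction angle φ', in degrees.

K_p = (1+sin φ)/(1−sin φ) ⇒ sin φ = (K_p − 1)/(K_p + 1) = 0.5565.
φ = arcsin(0.5565) = 33.82°.

33.8°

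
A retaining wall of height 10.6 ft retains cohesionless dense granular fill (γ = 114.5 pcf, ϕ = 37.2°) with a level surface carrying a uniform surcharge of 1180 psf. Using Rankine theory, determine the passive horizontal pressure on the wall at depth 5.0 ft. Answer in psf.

K_p = (1 + sin φ)/(1 − sin φ) = 4.058.
σ_v = γz + q = 114.5 × 5.0 + 1180 = 1752 psf.
σ_h = K_p σ_v = 4.058 × 1752 = 7112 psf.

7110 psf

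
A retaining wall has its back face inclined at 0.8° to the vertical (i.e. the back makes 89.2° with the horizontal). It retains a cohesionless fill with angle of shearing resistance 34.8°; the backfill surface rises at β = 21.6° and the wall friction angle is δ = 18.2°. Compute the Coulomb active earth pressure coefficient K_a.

0.344

K_a = sin²(α+φ) / [sin²α · sin(α−δ) · (1 + √{sin(φ+δ)sin(φ−β) / (sin(α−δ)sin(α+β))})²].
With α = 89.2°, φ = 34.8°, δ = 18.2°, β = 21.6°: K_a = 0.3438.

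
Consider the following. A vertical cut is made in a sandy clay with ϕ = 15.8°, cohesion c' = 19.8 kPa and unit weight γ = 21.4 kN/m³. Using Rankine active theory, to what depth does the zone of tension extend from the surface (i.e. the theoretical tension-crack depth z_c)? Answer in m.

K_a = tan²(45° − 15.8°/2) = 0.5720; √K_a = 0.7563.
The active pressure is zero where K_a γ z = 2c√K_a, so z_c = 2c/(γ√K_a) = 2×19.8/(21.4×0.7563) = 2.447 m.

2.45 m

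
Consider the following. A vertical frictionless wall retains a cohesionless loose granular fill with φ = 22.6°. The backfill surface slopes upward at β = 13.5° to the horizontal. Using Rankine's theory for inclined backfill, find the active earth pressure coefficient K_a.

K_a = cos β · (cos β − √(cos²β − cos²φ)) / (cos β + √(cos²β − cos²φ)).
cos β = 0.9724, cos φ = 0.9232, √(cos²β − cos²φ) = 0.3053.
K_a = 0.9724 × (0.9724 − 0.3053)/(0.9724 + 0.3053) = 0.5077.

0.508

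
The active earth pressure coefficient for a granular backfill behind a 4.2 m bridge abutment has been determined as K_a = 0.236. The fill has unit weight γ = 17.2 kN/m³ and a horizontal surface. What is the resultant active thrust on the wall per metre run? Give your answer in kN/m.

P = ½ K_a γ H² = 0.5 × 0.236 × 17.2 × 4.2² = 35.80 kN/m.

35.8 kN/m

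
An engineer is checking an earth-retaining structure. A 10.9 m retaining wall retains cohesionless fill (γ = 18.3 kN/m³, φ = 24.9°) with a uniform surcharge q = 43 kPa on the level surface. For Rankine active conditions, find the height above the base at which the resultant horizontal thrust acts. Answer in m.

4.18 m

K_a = 0.4074.
Triangular part P₁ = ½K_aγH² = 442.9 at H/3 = 3.633 m; rectangular part P₂ = K_a q H = 191.0 at H/2 = 5.450 m.
ȳ = (P₁·3.633 + P₂·5.450)/(P₁+P₂) = 4.181 m.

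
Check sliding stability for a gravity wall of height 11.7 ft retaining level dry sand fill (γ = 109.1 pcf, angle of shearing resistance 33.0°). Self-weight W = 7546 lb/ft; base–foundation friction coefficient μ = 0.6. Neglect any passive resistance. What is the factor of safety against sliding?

2.06

K_a = tan²(45° − 33.0°/2) = 0.2948.
P_a = ½K_aγH² = 0.5×0.2948×109.1×11.7² = 2201 lb/ft, acting at H/3 = 3.900 ft above the base.
FS_sliding = μW / P_a = 0.6×7546 / 2201 = 2.057.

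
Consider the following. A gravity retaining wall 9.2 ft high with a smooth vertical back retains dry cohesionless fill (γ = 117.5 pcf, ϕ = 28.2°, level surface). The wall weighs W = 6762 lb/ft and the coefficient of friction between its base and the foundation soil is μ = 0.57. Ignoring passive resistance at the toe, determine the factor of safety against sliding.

2.16

K_a = tan²(45° − 28.2°/2) = 0.3582.
P_a = ½K_aγH² = 0.5×0.3582×117.5×9.2² = 1781 lb/ft, acting at H/3 = 3.067 ft above the base.
FS_sliding = μW / P_a = 0.57×6762 / 1781 = 2.164.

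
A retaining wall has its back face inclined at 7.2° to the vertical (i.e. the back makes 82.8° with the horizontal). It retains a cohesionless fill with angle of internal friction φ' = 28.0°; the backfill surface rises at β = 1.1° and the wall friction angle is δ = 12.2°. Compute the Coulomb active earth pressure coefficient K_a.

0.388

K_a = sin²(α+φ) / [sin²α · sin(α−δ) · (1 + √{sin(φ+δ)sin(φ−β) / (sin(α−δ)sin(α+β))})²].
With α = 82.8°, φ = 28.0°, δ = 12.2°, β = 1.1°: K_a = 0.3878.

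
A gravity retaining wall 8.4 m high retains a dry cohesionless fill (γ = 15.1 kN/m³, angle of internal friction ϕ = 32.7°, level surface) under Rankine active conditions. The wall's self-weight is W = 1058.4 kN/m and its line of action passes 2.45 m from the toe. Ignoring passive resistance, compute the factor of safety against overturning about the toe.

5.82

K_a = tan²(45° − 32.7°/2) = 0.2985.
P_a = ½K_aγH² = 0.5×0.2985×15.1×8.4² = 159.0 kN/m, acting at H/3 = 2.800 m above the base.
Overturning moment M_o = P_a × H/3 = 159.0 × 2.800 = 445.3.
Resisting moment M_r = W × 2.45 = 1058.4 × 2.45 = 2593.
FS_overturning = M_r/M_o = 2593/445.3 = 5.824.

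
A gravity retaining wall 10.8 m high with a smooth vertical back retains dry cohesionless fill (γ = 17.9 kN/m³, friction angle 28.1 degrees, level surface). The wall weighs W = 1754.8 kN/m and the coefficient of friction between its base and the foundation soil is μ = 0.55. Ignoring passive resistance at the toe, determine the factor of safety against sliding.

K_a = tan²(45° − 28.1°/2) = 0.3596.
P_a = ½K_aγH² = 0.5×0.3596×17.9×10.8² = 375.4 kN/m, acting at H/3 = 3.600 m above the base.
FS_sliding = μW / P_a = 0.55×1754.8 / 375.4 = 2.571.

2.57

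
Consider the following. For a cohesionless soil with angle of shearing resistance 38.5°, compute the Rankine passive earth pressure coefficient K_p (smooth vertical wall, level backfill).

K_p = (1 + sin φ)/(1 − sin φ) = tan²(45° + 38.5°/2) = 4.298.

4.30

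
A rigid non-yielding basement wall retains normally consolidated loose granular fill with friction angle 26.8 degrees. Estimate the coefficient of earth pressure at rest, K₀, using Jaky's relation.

K₀ = 1 − sin φ' = 1 − sin 26.8° = 0.5491.

0.549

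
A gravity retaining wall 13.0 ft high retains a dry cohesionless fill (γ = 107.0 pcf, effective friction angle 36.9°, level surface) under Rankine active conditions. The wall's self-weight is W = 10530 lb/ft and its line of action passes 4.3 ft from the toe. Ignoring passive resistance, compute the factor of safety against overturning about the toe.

4.63

K_a = tan²(45° − 36.9°/2) = 0.2497.
P_a = ½K_aγH² = 0.5×0.2497×107.0×13.0² = 2257 lb/ft, acting at H/3 = 4.333 ft above the base.
Overturning moment M_o = P_a × H/3 = 2257 × 4.333 = 9782.
Resisting moment M_r = W × 4.3 = 10530 × 4.3 = 45280.
FS_overturning = M_r/M_o = 45280/9782 = 4.629.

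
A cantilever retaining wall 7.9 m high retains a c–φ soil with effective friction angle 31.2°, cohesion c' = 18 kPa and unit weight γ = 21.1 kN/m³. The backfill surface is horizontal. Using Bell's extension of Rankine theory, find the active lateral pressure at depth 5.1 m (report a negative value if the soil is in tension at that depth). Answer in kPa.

13.9 kPa

K_a = (1 − sin φ)/(1 + sin φ) = 0.3175.
σ_a = K_a γ z − 2c√K_a = 0.3175×21.1×5.1 − 2×18×0.5635 = 13.88 kPa.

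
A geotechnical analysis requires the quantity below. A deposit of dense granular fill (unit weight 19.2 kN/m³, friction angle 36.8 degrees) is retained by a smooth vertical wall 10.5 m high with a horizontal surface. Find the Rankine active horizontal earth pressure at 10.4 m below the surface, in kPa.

50.1 kPa

K_a = (1 − sin φ)/(1 + sin φ) = 0.2508.
σ_h = K_a γ z = 0.2508 × 19.2 × 10.4 = 50.07 kPa.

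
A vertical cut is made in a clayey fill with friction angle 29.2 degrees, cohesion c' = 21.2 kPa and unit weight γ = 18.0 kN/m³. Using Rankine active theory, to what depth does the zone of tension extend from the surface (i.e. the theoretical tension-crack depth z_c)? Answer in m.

K_a = tan²(45° − 29.2°/2) = 0.3442; √K_a = 0.5867.
The active pressure is zero where K_a γ z = 2c√K_a, so z_c = 2c/(γ√K_a) = 2×21.2/(18.0×0.5867) = 4.015 m.

4.01 m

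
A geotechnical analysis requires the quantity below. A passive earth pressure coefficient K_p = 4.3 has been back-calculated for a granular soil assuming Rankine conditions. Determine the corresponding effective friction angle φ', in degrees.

K_p = (1+sin φ)/(1−sin φ) ⇒ sin φ = (K_p − 1)/(K_p + 1) = 0.6226.
φ = arcsin(0.6226) = 38.51°.

38.5°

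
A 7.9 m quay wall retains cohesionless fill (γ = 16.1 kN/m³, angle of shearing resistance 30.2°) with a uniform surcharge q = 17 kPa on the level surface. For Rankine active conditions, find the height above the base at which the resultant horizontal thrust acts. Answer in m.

2.91 m

K_a = 0.3307.
Triangular part P₁ = ½K_aγH² = 166.1 at H/3 = 2.633 m; rectangular part P₂ = K_a q H = 44.41 at H/2 = 3.950 m.
ȳ = (P₁·2.633 + P₂·3.950)/(P₁+P₂) = 2.911 m.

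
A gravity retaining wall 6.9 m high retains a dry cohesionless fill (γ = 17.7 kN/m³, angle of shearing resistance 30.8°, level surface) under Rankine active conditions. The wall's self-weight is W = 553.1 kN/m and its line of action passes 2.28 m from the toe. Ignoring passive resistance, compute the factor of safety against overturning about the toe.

K_a = tan²(45° − 30.8°/2) = 0.3227.
P_a = ½K_aγH² = 0.5×0.3227×17.7×6.9² = 136.0 kN/m, acting at H/3 = 2.300 m above the base.
Overturning moment M_o = P_a × H/3 = 136.0 × 2.300 = 312.7.
Resisting moment M_r = W × 2.28 = 553.1 × 2.28 = 1261.
FS_overturning = M_r/M_o = 1261/312.7 = 4.032.

4.03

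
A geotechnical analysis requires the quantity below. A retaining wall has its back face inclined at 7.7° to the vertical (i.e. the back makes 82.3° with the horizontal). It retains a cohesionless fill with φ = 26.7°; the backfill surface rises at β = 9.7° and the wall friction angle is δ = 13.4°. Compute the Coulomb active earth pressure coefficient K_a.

0.464

K_a = sin²(α+φ) / [sin²α · sin(α−δ) · (1 + √{sin(φ+δ)sin(φ−β) / (sin(α−δ)sin(α+β))})²].
With α = 82.3°, φ = 26.7°, δ = 13.4°, β = 9.7°: K_a = 0.4645.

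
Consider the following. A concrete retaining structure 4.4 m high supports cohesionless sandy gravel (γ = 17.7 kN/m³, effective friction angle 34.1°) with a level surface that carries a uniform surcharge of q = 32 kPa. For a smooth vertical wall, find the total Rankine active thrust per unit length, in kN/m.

K_a = tan²(45° − φ/2) = 0.2815.
Soil triangle: ½ K_a γ H² = 0.5×0.2815×17.7×4.4² = 48.24 kN/m.
Surcharge rectangle: K_a q H = 0.2815×32×4.4 = 39.64 kN/m.
Total = 48.24 + 39.64 = 87.87 kN/m.

87.9 kN/m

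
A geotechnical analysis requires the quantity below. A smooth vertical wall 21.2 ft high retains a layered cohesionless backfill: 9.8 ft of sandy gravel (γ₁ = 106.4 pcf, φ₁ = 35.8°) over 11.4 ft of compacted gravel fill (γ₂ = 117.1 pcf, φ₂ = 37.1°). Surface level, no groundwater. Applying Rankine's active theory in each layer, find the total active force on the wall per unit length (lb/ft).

6160 lb/ft

K_a1 = tan²(45°−35.8°/2) = 0.2619; K_a2 = tan²(45°−37.1°/2) = 0.2475.
Layer 1: σ at base = K_a1 γ₁ h₁ = 273.1 psf; P₁ = ½×273.1×9.8 = 1338.
Layer 2: σ_v at top = γ₁h₁ = 1043; σ_h top = K_a2×1043 = 258.1; σ_h base = K_a2×(1043+117.1×11.4) = 588.5.
P₂ = ½(258.1+588.5)×11.4 = 4825. Total P_a = 1338+4825 = 6163 lb/ft.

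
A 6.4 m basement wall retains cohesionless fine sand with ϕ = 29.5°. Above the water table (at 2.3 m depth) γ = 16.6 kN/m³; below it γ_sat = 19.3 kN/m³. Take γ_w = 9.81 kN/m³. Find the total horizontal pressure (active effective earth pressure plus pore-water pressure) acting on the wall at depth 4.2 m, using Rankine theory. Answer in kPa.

K_a = (1 − sin φ)/(1 + sin φ) = 0.3401.
γ' = 19.3 − 9.81 = 9.490 kN/m³.
Effective vertical stress at 4.2 m: σ'_v = 16.6×2.3 + 9.490×1.90 = 56.21 kPa.
σ'_h = K_a σ'_v = 0.3401 × 56.21 = 19.12 kPa; u = γ_w × 1.90 = 18.64 kPa.
Total σ_h = 19.12 + 18.64 = 37.76 kPa.

37.8 kPa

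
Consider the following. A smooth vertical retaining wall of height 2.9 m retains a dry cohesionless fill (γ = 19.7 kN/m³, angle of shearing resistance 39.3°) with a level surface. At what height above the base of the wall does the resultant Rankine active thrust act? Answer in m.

K_a = 0.2245.
The pressure distribution is triangular, so the resultant acts at H/3 above the base = 2.9/3 = 0.9667 m.

0.967 m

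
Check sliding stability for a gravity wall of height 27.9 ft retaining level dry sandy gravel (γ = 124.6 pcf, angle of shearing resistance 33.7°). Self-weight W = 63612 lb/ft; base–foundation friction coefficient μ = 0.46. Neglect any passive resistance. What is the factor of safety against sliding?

2.11

K_a = tan²(45° − 33.7°/2) = 0.2863.
P_a = ½K_aγH² = 0.5×0.2863×124.6×27.9² = 13880 lb/ft, acting at H/3 = 9.300 ft above the base.
FS_sliding = μW / P_a = 0.46×63612 / 13880 = 2.108.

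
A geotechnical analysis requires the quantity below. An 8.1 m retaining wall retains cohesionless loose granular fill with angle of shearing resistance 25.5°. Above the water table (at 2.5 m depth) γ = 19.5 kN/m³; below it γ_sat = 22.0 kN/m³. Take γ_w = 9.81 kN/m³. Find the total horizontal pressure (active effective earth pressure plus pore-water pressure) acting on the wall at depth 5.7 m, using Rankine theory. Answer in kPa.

66.3 kPa

K_a = (1 − sin φ)/(1 + sin φ) = 0.3981.
γ' = 22.0 − 9.81 = 12.19 kN/m³.
Effective vertical stress at 5.7 m: σ'_v = 19.5×2.5 + 12.19×3.20 = 87.76 kPa.
σ'_h = K_a σ'_v = 0.3981 × 87.76 = 34.94 kPa; u = γ_w × 3.20 = 31.39 kPa.
Total σ_h = 34.94 + 31.39 = 66.33 kPa.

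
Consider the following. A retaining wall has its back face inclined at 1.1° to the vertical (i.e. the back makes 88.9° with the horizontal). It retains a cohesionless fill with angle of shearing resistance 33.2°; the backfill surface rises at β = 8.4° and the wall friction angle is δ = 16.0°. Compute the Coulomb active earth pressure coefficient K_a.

K_a = sin²(α+φ) / [sin²α · sin(α−δ) · (1 + √{sin(φ+δ)sin(φ−β) / (sin(α−δ)sin(α+β))})²].
With α = 88.9°, φ = 33.2°, δ = 16.0°, β = 8.4°: K_a = 0.3014.

0.301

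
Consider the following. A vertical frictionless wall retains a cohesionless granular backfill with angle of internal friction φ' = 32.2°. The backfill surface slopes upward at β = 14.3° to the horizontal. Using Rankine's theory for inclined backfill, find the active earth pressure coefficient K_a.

K_a = cos β · (cos β − √(cos²β − cos²φ)) / (cos β + √(cos²β − cos²φ)).
cos β = 0.9690, cos φ = 0.8462, √(cos²β − cos²φ) = 0.4722.
K_a = 0.9690 × (0.9690 − 0.4722)/(0.9690 + 0.4722) = 0.3341.

0.334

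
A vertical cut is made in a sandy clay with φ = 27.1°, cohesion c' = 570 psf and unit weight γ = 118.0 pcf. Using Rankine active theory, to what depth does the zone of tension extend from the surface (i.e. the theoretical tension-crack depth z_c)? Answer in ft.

15.8 ft

K_a = tan²(45° − 27.1°/2) = 0.3741; √K_a = 0.6116.
The active pressure is zero where K_a γ z = 2c√K_a, so z_c = 2c/(γ√K_a) = 2×570/(118.0×0.6116) = 15.80 ft.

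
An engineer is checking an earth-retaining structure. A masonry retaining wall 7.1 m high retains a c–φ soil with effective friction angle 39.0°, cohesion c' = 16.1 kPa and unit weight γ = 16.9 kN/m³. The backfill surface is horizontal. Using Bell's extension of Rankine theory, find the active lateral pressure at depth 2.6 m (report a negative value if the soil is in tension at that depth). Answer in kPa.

-5.36 kPa

K_a = (1 − sin φ)/(1 + sin φ) = 0.2275.
σ_a = K_a γ z − 2c√K_a = 0.2275×16.9×2.6 − 2×16.1×0.4770 = -5.362 kPa.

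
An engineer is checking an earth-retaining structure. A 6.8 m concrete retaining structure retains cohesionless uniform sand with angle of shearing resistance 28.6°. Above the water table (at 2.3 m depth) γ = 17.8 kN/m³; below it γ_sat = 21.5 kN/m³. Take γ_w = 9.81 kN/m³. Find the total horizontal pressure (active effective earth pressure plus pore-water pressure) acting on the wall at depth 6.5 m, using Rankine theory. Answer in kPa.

72.9 kPa

K_a = (1 − sin φ)/(1 + sin φ) = 0.3525.
γ' = 21.5 − 9.81 = 11.69 kN/m³.
Effective vertical stress at 6.5 m: σ'_v = 17.8×2.3 + 11.69×4.20 = 90.04 kPa.
σ'_h = K_a σ'_v = 0.3525 × 90.04 = 31.74 kPa; u = γ_w × 4.20 = 41.20 kPa.
Total σ_h = 31.74 + 41.20 = 72.94 kPa.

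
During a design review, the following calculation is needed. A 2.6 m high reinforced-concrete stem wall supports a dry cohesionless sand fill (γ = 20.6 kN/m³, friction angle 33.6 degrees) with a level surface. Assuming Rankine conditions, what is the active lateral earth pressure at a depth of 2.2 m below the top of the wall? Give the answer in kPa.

13.0 kPa

K_a = (1 − sin φ)/(1 + sin φ) = 0.2875.
σ_h = K_a γ z = 0.2875 × 20.6 × 2.2 = 13.03 kPa.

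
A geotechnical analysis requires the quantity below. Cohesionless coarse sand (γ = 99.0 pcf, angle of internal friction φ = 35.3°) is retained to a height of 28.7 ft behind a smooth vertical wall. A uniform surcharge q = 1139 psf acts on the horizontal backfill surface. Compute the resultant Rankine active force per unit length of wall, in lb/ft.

19700 lb/ft

K_a = tan²(45° − φ/2) = 0.2675.
Soil triangle: ½ K_a γ H² = 0.5×0.2675×99.0×28.7² = 10910 lb/ft.
Surcharge rectangle: K_a q H = 0.2675×1139×28.7 = 8746 lb/ft.
Total = 10910 + 8746 = 19650 lb/ft.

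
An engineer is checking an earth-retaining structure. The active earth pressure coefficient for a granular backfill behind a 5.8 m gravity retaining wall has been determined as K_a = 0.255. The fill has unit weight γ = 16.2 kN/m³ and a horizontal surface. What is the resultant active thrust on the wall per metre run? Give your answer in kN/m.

P = ½ K_a γ H² = 0.5 × 0.255 × 16.2 × 5.8² = 69.48 kN/m.

69.5 kN/m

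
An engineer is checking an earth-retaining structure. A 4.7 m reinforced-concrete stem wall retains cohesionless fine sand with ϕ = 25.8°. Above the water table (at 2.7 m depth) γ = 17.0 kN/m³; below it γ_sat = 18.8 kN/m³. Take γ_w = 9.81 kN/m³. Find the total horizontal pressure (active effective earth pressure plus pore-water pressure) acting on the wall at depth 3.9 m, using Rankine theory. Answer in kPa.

K_a = (1 − sin φ)/(1 + sin φ) = 0.3935.
γ' = 18.8 − 9.81 = 8.990 kN/m³.
Effective vertical stress at 3.9 m: σ'_v = 17.0×2.7 + 8.990×1.20 = 56.69 kPa.
σ'_h = K_a σ'_v = 0.3935 × 56.69 = 22.31 kPa; u = γ_w × 1.20 = 11.77 kPa.
Total σ_h = 22.31 + 11.77 = 34.08 kPa.

34.1 kPa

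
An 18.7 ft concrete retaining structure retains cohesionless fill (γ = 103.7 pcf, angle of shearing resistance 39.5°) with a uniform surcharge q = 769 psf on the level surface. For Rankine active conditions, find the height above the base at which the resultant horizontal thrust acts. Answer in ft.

7.61 ft

K_a = 0.2224.
Triangular part P₁ = ½K_aγH² = 4033 at H/3 = 6.233 ft; rectangular part P₂ = K_a q H = 3199 at H/2 = 9.350 ft.
ȳ = (P₁·6.233 + P₂·9.350)/(P₁+P₂) = 7.612 ft.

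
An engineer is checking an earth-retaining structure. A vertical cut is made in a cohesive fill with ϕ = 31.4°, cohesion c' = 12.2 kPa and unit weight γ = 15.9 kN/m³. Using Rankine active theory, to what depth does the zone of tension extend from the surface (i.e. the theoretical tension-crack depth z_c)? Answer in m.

K_a = tan²(45° − 31.4°/2) = 0.3149; √K_a = 0.5612.
The active pressure is zero where K_a γ z = 2c√K_a, so z_c = 2c/(γ√K_a) = 2×12.2/(15.9×0.5612) = 2.735 m.

2.73 m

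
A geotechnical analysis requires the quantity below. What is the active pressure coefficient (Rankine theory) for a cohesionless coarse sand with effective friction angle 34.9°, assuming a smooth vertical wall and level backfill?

K_a = (1 − sin φ)/(1 + sin φ) = (1 − sin 34.9°)/(1 + sin 34.9°) = 0.2721.

0.272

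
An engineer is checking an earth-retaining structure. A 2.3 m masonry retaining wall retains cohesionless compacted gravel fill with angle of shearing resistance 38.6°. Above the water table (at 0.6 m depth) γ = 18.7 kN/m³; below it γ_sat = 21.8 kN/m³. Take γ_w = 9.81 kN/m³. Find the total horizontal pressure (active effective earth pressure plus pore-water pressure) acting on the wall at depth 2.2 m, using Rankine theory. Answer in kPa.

K_a = (1 − sin φ)/(1 + sin φ) = 0.2316.
γ' = 21.8 − 9.81 = 11.99 kN/m³.
Effective vertical stress at 2.2 m: σ'_v = 18.7×0.6 + 11.99×1.60 = 30.40 kPa.
σ'_h = K_a σ'_v = 0.2316 × 30.40 = 7.042 kPa; u = γ_w × 1.60 = 15.70 kPa.
Total σ_h = 7.042 + 15.70 = 22.74 kPa.

22.7 kPa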